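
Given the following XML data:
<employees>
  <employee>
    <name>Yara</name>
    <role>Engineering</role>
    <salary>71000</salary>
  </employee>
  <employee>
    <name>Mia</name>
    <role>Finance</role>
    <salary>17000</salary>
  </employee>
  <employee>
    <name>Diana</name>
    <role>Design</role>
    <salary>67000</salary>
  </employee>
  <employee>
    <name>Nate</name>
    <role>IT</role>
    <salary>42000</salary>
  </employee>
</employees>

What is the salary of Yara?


Searching for <employee> with <name>Yara</name>
Found at position 1
<salary>71000</salary>

ANSWER: 71000


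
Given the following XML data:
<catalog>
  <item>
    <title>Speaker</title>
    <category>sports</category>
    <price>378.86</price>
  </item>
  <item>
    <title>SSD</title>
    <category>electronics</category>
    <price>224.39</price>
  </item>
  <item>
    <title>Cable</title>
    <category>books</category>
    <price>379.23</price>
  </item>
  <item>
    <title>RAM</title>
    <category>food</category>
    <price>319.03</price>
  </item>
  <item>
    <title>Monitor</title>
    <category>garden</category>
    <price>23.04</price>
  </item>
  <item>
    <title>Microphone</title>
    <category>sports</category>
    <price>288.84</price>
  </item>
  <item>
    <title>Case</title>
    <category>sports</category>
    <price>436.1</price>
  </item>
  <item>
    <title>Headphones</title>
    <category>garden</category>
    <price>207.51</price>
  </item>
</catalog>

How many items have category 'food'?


Scanning <item> elements for <category>food</category>:
  Item 4: RAM -> MATCH
Count: 1

ANSWER: 1


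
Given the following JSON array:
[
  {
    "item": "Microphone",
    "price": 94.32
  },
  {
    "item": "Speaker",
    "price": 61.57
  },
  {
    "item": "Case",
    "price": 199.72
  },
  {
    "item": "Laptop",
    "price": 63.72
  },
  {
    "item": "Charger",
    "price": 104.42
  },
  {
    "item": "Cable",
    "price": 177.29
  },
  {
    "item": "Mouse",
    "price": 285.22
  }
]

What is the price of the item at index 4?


Array index 4 -> Charger
price = 104.42

ANSWER: 104.42


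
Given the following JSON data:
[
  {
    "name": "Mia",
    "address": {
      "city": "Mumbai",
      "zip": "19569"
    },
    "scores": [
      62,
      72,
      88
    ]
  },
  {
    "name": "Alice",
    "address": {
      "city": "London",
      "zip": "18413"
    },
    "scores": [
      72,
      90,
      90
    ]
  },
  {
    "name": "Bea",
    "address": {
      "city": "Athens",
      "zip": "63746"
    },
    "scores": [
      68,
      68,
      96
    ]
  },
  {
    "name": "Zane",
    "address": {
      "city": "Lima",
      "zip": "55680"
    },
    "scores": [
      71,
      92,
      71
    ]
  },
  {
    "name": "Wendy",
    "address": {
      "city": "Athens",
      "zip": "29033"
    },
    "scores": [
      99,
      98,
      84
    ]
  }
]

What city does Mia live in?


Path: records[0].address.city
Value: Mumbai

ANSWER: Mumbai


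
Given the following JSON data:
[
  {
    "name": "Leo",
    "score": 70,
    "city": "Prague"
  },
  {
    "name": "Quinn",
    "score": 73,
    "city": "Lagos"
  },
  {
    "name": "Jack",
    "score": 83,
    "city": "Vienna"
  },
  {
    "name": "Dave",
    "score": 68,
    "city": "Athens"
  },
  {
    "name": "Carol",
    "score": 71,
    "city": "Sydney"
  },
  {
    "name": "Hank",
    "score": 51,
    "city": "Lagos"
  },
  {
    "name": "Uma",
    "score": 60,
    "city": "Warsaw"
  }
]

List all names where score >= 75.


Filtering records where score >= 75:
  Leo (score=70) -> no
  Quinn (score=73) -> no
  Jack (score=83) -> YES
  Dave (score=68) -> no
  Carol (score=71) -> no
  Hank (score=51) -> no
  Uma (score=60) -> no


ANSWER: Jack


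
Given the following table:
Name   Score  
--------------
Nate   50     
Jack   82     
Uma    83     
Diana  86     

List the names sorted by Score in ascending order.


Sorting by Score (ascending):
  Nate: 50
  Jack: 82
  Uma: 83
  Diana: 86


ANSWER: Nate, Jack, Uma, Diana


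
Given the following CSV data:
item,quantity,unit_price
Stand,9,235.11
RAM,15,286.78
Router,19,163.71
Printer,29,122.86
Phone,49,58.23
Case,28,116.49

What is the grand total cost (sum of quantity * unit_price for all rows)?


Computing row totals:
  Stand: 9 * 235.11 = 2115.99
  RAM: 15 * 286.78 = 4301.7
  Router: 19 * 163.71 = 3110.49
  Printer: 29 * 122.86 = 3562.94
  Phone: 49 * 58.23 = 2853.27
  Case: 28 * 116.49 = 3261.72
Grand total = 2115.99 + 4301.7 + 3110.49 + 3562.94 + 2853.27 + 3261.72 = 19206.11

ANSWER: 19206.11


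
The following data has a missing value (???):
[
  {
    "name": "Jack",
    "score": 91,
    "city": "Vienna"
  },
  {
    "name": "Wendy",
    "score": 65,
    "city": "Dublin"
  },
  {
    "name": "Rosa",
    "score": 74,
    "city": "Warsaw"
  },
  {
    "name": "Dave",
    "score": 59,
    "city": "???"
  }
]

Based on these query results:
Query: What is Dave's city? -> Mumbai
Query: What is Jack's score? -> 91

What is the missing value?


The missing value is Dave's city
From query: Dave's city = Mumbai

ANSWER: Mumbai


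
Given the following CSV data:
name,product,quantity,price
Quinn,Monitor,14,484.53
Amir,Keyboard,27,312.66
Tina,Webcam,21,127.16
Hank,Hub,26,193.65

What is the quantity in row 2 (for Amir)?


Row 2: Amir
Column 'quantity' = 27

ANSWER: 27


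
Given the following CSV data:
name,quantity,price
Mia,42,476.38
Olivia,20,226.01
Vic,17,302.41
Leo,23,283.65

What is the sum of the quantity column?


Values in 'quantity' column:
  Row 1: 42
  Row 2: 20
  Row 3: 17
  Row 4: 23
Sum = 42 + 20 + 17 + 23 = 102

ANSWER: 102


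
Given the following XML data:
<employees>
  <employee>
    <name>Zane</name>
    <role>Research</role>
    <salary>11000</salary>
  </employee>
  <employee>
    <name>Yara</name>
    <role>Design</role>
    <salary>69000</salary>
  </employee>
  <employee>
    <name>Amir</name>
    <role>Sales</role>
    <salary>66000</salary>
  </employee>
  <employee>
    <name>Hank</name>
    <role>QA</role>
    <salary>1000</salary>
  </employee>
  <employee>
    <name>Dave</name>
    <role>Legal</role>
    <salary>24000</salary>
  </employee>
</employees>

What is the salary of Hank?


Searching for <employee> with <name>Hank</name>
Found at position 4
<salary>1000</salary>

ANSWER: 1000


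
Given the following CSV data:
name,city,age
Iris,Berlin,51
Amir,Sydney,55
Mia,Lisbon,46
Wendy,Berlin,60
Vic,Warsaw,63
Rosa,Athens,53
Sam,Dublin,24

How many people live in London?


Scanning city column for 'London':
Total matches: 0

ANSWER: 0


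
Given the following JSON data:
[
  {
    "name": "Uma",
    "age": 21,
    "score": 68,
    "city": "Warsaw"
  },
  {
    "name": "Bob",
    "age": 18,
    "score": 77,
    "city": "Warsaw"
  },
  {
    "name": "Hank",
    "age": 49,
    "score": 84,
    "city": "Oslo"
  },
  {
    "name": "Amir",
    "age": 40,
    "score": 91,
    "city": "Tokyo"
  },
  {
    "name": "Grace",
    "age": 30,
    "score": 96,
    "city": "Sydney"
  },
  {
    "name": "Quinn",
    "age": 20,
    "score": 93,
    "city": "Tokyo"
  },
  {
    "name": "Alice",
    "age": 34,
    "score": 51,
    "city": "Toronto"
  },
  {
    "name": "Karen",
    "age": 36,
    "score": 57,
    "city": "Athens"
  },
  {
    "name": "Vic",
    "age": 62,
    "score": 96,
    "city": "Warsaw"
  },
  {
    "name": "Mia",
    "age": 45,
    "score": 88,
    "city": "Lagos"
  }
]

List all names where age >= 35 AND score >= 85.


Checking both conditions:
  Uma (age=21, score=68) -> no
  Bob (age=18, score=77) -> no
  Hank (age=49, score=84) -> no
  Amir (age=40, score=91) -> YES
  Grace (age=30, score=96) -> no
  Quinn (age=20, score=93) -> no
  Alice (age=34, score=51) -> no
  Karen (age=36, score=57) -> no
  Vic (age=62, score=96) -> YES
  Mia (age=45, score=88) -> YES


ANSWER: Amir, Vic, Mia


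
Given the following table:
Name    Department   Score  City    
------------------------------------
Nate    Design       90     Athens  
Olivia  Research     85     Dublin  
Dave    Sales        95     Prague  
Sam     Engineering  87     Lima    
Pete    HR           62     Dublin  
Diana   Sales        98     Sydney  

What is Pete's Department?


Row 5: Pete
Department = HR

ANSWER: HR


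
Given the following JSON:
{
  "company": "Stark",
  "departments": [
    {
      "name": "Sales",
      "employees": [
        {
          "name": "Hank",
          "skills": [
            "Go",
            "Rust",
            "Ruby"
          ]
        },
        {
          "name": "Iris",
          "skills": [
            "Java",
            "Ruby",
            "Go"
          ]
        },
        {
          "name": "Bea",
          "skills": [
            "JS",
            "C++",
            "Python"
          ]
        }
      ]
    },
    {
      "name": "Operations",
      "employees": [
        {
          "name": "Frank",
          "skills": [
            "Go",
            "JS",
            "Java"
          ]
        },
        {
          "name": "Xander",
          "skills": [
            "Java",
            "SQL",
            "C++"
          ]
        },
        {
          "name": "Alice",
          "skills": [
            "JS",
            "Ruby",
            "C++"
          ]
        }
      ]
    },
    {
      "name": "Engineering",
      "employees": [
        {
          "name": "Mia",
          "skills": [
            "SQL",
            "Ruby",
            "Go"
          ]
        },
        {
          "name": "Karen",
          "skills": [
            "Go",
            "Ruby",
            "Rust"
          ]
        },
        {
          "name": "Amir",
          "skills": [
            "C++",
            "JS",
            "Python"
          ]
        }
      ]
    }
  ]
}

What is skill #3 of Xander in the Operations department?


Path: departments[1].employees[1].skills[2]
Value: C++

ANSWER: C++


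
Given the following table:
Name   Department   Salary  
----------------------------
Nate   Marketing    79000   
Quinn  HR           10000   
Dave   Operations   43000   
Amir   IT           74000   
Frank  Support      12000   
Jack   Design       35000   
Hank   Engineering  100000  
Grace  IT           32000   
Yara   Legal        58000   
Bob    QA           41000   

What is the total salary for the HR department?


HR department members:
  Quinn: 10000
Total = 10000 = 10000

ANSWER: 10000


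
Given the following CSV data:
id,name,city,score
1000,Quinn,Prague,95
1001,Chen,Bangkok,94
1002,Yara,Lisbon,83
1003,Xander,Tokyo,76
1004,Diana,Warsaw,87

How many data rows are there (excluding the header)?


Counting rows (excluding header):
Header: id,name,city,score
Data rows: 5

ANSWER: 5


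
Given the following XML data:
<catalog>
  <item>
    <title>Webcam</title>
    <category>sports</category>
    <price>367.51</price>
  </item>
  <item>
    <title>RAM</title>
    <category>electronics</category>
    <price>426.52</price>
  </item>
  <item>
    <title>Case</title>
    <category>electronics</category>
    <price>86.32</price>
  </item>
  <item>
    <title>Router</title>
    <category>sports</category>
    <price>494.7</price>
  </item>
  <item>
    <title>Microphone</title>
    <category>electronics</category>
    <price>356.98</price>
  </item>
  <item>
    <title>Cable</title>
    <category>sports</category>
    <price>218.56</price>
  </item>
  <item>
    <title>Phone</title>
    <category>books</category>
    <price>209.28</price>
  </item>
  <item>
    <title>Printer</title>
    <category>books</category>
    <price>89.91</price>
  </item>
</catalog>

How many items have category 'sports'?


Scanning <item> elements for <category>sports</category>:
  Item 1: Webcam -> MATCH
  Item 4: Router -> MATCH
  Item 6: Cable -> MATCH
Count: 3

ANSWER: 3


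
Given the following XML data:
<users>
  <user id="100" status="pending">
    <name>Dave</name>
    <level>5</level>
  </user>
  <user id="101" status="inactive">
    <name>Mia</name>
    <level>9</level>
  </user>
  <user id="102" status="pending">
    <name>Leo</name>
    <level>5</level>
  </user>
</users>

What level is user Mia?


Finding user: Mia
<level>9</level>

ANSWER: 9


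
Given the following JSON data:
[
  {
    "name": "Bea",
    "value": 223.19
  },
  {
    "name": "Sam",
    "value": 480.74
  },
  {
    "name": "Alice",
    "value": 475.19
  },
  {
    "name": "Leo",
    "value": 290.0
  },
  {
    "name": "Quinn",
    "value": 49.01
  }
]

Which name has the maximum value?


Comparing values:
  Bea: 223.19
  Sam: 480.74
  Alice: 475.19
  Leo: 290.0
  Quinn: 49.01
Maximum: Sam (480.74)

ANSWER: Sam


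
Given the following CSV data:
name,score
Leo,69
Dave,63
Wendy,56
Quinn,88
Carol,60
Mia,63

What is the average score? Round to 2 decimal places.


Scores: 69, 63, 56, 88, 60, 63
Sum = 399
Count = 6
Average = 399 / 6 = 66.50

ANSWER: 66.50


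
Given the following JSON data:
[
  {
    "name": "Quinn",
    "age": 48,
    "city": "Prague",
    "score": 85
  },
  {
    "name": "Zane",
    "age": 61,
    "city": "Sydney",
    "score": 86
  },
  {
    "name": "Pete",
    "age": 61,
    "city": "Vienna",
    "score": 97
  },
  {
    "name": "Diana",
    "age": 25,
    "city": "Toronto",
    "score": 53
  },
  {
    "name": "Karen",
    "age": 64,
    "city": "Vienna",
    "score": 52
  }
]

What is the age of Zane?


Looking up record where name = Zane
Record index: 1
Field 'age' = 61

ANSWER: 61


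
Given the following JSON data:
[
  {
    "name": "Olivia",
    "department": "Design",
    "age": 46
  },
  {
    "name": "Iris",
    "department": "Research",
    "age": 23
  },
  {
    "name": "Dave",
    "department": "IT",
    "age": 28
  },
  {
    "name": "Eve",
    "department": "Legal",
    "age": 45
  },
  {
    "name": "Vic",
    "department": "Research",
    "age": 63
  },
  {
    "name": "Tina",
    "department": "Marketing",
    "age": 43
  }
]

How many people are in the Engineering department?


Scanning records for department = Engineering
  No matches found
Count: 0

ANSWER: 0


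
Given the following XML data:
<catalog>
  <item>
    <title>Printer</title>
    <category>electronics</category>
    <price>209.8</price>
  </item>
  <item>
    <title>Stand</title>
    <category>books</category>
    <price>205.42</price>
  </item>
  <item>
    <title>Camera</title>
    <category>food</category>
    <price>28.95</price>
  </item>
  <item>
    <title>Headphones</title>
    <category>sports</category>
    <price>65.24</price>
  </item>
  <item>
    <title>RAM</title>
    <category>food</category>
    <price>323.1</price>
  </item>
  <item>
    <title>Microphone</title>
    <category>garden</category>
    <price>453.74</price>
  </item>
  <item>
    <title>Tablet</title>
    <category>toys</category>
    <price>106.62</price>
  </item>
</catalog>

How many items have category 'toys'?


Scanning <item> elements for <category>toys</category>:
  Item 7: Tablet -> MATCH
Count: 1

ANSWER: 1


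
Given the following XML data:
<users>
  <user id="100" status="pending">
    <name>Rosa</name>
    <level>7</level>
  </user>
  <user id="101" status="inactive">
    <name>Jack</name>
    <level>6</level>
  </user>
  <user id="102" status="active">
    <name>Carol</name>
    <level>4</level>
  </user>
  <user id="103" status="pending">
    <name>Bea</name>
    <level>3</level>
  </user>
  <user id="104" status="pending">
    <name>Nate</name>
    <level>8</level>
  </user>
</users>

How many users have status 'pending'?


Counting users with status='pending':
  Rosa (id=100) -> MATCH
  Bea (id=103) -> MATCH
  Nate (id=104) -> MATCH
Count: 3

ANSWER: 3


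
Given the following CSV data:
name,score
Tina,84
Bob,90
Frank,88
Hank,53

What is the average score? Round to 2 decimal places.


Scores: 84, 90, 88, 53
Sum = 315
Count = 4
Average = 315 / 4 = 78.75

ANSWER: 78.75


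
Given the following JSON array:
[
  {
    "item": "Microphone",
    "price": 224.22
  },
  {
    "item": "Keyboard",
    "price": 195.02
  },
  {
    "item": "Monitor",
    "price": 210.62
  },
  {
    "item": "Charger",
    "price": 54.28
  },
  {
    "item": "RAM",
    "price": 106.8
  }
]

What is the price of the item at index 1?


Array index 1 -> Keyboard
price = 195.02

ANSWER: 195.02


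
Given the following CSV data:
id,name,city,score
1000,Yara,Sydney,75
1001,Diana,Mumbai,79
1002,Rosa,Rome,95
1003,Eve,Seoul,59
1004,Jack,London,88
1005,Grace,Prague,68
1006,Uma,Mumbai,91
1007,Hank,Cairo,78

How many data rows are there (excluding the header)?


Counting rows (excluding header):
Header: id,name,city,score
Data rows: 8

ANSWER: 8


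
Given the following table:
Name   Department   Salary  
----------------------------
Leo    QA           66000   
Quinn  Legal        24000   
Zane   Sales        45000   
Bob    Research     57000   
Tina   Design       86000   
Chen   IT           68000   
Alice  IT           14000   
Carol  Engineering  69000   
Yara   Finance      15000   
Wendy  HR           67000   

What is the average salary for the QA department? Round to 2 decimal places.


QA department members:
  Leo: 66000
Sum = 66000
Count = 1
Average = 66000 / 1 = 66000.00

ANSWER: 66000.00


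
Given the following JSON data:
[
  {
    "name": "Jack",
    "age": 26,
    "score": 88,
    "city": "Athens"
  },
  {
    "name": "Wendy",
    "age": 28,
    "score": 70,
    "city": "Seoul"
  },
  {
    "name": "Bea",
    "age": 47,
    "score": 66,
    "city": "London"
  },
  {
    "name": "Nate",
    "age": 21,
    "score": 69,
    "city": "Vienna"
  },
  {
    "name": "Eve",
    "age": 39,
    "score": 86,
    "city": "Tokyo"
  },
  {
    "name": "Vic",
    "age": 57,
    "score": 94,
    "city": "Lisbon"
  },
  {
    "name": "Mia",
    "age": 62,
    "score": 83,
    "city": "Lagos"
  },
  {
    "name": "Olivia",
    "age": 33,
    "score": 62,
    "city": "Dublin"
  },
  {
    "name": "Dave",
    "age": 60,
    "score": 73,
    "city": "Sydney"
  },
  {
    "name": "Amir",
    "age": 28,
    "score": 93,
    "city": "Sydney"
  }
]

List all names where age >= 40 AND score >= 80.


Checking both conditions:
  Jack (age=26, score=88) -> no
  Wendy (age=28, score=70) -> no
  Bea (age=47, score=66) -> no
  Nate (age=21, score=69) -> no
  Eve (age=39, score=86) -> no
  Vic (age=57, score=94) -> YES
  Mia (age=62, score=83) -> YES
  Olivia (age=33, score=62) -> no
  Dave (age=60, score=73) -> no
  Amir (age=28, score=93) -> no


ANSWER: Vic, Mia


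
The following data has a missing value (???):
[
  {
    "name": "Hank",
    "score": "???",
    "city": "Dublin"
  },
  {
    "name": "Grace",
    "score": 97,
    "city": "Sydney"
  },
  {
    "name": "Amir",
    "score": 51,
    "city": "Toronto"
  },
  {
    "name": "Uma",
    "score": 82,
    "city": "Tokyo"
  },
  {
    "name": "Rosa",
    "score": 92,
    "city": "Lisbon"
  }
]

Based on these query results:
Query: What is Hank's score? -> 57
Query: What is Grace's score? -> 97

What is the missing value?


The missing value is Hank's score
From query: Hank's score = 57

ANSWER: 57


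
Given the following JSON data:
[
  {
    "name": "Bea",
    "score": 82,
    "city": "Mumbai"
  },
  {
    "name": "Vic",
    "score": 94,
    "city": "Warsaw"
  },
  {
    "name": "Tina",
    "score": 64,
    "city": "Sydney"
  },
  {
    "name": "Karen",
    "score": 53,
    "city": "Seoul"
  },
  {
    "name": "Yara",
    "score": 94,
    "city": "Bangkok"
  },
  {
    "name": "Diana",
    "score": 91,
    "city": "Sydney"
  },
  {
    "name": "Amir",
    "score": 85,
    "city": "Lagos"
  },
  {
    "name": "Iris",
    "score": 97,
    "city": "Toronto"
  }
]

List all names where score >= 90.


Filtering records where score >= 90:
  Bea (score=82) -> no
  Vic (score=94) -> YES
  Tina (score=64) -> no
  Karen (score=53) -> no
  Yara (score=94) -> YES
  Diana (score=91) -> YES
  Amir (score=85) -> no
  Iris (score=97) -> YES


ANSWER: Vic, Yara, Diana, Iris


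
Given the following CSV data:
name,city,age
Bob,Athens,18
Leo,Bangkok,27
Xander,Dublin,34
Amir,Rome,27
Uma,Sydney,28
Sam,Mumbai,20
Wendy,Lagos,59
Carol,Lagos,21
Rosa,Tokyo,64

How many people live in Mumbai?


Scanning city column for 'Mumbai':
  Row 6: Sam -> MATCH
Total matches: 1

ANSWER: 1


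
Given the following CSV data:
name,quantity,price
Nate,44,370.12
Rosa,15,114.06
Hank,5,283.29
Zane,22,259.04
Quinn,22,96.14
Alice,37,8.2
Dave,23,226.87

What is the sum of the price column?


Values in 'price' column:
  Row 1: 370.12
  Row 2: 114.06
  Row 3: 283.29
  Row 4: 259.04
  Row 5: 96.14
  Row 6: 8.2
  Row 7: 226.87
Sum = 370.12 + 114.06 + 283.29 + 259.04 + 96.14 + 8.2 + 226.87 = 1357.72

ANSWER: 1357.72


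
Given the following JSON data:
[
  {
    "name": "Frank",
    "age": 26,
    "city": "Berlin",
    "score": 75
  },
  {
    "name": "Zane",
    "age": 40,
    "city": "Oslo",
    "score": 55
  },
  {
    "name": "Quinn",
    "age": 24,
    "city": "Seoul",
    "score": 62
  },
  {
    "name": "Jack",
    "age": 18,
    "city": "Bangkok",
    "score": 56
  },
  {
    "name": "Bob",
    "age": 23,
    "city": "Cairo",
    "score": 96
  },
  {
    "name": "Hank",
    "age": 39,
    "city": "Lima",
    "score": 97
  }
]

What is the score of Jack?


Looking up record where name = Jack
Record index: 3
Field 'score' = 56

ANSWER: 56


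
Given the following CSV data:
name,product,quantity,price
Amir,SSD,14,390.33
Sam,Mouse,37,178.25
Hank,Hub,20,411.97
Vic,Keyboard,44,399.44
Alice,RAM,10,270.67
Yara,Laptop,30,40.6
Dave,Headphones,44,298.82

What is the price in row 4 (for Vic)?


Row 4: Vic
Column 'price' = 399.44

ANSWER: 399.44


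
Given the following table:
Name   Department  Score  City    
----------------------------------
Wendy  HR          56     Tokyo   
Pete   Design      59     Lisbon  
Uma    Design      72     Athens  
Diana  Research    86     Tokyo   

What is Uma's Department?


Row 3: Uma
Department = Design

ANSWER: Design


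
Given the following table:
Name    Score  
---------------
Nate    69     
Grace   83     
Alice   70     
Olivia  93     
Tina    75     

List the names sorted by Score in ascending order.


Sorting by Score (ascending):
  Nate: 69
  Alice: 70
  Tina: 75
  Grace: 83
  Olivia: 93


ANSWER: Nate, Alice, Tina, Grace, Olivia


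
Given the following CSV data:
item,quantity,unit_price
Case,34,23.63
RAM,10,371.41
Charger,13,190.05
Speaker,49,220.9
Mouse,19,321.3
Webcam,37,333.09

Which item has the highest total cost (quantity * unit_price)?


Computing row totals:
  Case: 803.42
  RAM: 3714.1
  Charger: 2470.65
  Speaker: 10824.1
  Mouse: 6104.7
  Webcam: 12324.33
Maximum: Webcam (12324.33)

ANSWER: Webcam


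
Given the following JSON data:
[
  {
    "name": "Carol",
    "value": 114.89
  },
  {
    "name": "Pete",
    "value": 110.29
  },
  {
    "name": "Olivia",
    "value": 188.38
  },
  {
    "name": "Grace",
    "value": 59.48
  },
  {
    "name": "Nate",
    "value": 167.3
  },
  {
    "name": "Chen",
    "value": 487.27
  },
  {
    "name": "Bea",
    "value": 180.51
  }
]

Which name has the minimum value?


Comparing values:
  Carol: 114.89
  Pete: 110.29
  Olivia: 188.38
  Grace: 59.48
  Nate: 167.3
  Chen: 487.27
  Bea: 180.51
Minimum: Grace (59.48)

ANSWER: Grace


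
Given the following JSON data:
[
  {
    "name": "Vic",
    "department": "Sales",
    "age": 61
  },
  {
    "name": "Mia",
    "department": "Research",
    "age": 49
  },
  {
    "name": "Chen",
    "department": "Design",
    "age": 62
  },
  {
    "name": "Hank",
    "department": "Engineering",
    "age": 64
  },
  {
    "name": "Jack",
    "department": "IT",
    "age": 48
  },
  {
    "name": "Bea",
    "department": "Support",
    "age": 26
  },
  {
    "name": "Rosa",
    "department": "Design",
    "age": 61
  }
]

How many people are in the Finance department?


Scanning records for department = Finance
  No matches found
Count: 0

ANSWER: 0


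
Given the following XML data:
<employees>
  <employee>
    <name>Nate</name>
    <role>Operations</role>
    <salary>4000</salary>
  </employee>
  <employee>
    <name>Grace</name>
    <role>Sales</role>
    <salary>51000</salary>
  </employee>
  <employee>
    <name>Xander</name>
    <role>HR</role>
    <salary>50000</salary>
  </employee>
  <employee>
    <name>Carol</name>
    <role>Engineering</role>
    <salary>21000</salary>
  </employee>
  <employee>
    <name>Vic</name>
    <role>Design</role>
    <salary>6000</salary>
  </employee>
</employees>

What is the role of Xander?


Searching for <employee> with <name>Xander</name>
Found at position 3
<role>HR</role>

ANSWER: HR


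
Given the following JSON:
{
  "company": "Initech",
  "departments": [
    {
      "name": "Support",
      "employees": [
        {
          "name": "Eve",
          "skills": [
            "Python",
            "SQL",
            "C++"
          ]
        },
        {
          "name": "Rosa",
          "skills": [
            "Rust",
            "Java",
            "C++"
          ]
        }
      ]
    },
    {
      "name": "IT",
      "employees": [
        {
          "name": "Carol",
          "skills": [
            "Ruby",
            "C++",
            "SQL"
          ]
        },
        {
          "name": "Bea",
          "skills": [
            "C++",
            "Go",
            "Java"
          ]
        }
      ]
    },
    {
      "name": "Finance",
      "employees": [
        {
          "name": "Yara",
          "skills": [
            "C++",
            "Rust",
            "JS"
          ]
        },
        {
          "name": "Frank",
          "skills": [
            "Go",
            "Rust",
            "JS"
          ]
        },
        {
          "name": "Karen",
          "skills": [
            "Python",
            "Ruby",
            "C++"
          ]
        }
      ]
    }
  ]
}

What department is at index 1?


Path: departments[1].name
Value: IT

ANSWER: IT


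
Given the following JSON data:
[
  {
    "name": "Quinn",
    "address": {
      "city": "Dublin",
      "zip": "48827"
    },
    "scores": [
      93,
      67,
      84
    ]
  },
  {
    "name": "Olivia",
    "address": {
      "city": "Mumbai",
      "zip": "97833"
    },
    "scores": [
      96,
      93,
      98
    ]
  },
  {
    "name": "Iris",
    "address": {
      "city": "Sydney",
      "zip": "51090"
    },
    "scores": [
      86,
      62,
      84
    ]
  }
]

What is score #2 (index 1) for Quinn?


Path: records[0].scores[1]
Value: 67

ANSWER: 67


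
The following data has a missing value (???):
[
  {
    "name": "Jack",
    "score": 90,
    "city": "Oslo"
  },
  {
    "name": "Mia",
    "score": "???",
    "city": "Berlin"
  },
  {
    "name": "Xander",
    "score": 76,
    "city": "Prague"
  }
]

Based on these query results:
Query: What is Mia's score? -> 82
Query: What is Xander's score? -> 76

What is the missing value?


The missing value is Mia's score
From query: Mia's score = 82

ANSWER: 82


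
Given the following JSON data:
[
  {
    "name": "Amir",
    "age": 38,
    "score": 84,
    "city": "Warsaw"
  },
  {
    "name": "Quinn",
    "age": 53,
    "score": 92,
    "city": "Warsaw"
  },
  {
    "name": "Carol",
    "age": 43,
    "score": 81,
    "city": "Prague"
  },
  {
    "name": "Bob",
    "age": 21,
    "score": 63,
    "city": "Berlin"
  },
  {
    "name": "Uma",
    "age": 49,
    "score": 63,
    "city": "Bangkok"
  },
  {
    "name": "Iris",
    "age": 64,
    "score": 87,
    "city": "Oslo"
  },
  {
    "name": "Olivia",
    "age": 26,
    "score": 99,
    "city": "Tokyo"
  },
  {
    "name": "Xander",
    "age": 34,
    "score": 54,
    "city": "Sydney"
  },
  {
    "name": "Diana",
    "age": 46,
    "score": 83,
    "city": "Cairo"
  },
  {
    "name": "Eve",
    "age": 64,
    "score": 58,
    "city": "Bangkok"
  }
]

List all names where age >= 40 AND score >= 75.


Checking both conditions:
  Amir (age=38, score=84) -> no
  Quinn (age=53, score=92) -> YES
  Carol (age=43, score=81) -> YES
  Bob (age=21, score=63) -> no
  Uma (age=49, score=63) -> no
  Iris (age=64, score=87) -> YES
  Olivia (age=26, score=99) -> no
  Xander (age=34, score=54) -> no
  Diana (age=46, score=83) -> YES
  Eve (age=64, score=58) -> no


ANSWER: Quinn, Carol, Iris, Diana


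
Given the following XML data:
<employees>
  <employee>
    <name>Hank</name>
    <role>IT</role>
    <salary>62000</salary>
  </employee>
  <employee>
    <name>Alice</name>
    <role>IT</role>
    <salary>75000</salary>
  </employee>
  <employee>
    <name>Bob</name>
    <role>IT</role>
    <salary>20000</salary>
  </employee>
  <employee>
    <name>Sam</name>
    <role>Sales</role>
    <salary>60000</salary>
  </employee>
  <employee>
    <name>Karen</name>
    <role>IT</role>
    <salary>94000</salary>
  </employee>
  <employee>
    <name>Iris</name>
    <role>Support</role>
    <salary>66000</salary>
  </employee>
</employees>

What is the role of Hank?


Searching for <employee> with <name>Hank</name>
Found at position 1
<role>IT</role>

ANSWER: IT


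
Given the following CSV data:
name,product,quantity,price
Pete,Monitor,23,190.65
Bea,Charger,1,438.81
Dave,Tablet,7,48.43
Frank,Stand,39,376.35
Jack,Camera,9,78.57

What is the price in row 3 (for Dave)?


Row 3: Dave
Column 'price' = 48.43

ANSWER: 48.43


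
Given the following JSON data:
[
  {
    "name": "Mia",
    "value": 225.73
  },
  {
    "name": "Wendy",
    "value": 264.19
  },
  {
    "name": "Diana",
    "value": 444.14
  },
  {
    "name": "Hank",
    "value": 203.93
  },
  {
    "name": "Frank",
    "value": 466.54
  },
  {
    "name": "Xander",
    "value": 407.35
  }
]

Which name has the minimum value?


Comparing values:
  Mia: 225.73
  Wendy: 264.19
  Diana: 444.14
  Hank: 203.93
  Frank: 466.54
  Xander: 407.35
Minimum: Hank (203.93)

ANSWER: Hank


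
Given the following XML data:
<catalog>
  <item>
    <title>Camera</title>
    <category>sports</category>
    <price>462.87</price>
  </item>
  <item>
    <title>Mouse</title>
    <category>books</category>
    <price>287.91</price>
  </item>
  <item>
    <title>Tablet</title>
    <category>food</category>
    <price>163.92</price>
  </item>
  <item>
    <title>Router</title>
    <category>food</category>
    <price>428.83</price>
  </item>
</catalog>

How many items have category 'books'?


Scanning <item> elements for <category>books</category>:
  Item 2: Mouse -> MATCH
Count: 1

ANSWER: 1


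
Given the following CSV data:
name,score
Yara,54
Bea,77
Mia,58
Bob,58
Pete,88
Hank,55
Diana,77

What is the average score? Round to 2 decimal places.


Scores: 54, 77, 58, 58, 88, 55, 77
Sum = 467
Count = 7
Average = 467 / 7 = 66.71

ANSWER: 66.71


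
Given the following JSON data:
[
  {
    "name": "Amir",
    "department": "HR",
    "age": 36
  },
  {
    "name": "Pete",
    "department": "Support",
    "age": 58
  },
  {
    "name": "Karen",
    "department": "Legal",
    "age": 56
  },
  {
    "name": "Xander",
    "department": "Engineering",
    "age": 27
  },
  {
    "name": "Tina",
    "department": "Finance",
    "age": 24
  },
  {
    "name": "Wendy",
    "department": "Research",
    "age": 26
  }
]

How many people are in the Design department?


Scanning records for department = Design
  No matches found
Count: 0

ANSWER: 0


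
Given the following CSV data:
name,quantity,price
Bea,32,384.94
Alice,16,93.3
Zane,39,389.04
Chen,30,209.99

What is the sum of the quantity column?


Values in 'quantity' column:
  Row 1: 32
  Row 2: 16
  Row 3: 39
  Row 4: 30
Sum = 32 + 16 + 39 + 30 = 117

ANSWER: 117


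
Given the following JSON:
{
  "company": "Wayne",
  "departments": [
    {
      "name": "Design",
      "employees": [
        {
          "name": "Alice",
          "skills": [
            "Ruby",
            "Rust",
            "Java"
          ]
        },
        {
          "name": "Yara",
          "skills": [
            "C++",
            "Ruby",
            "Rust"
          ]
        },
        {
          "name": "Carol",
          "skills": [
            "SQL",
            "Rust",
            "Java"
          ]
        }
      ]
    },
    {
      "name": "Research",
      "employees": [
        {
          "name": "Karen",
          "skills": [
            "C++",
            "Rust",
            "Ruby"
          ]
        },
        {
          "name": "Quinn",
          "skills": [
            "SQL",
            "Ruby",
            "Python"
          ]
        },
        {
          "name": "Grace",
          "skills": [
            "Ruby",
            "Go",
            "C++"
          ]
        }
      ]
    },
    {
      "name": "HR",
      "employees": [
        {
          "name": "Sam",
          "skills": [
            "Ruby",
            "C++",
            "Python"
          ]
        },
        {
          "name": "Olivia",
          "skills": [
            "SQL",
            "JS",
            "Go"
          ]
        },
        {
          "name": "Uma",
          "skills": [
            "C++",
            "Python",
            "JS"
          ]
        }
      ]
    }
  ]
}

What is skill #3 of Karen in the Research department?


Path: departments[1].employees[0].skills[2]
Value: Ruby

ANSWER: Ruby


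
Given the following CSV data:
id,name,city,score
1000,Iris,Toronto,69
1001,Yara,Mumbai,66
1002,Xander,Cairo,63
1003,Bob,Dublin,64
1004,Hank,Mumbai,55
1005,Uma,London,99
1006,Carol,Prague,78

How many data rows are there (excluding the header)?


Counting rows (excluding header):
Header: id,name,city,score
Data rows: 7

ANSWER: 7


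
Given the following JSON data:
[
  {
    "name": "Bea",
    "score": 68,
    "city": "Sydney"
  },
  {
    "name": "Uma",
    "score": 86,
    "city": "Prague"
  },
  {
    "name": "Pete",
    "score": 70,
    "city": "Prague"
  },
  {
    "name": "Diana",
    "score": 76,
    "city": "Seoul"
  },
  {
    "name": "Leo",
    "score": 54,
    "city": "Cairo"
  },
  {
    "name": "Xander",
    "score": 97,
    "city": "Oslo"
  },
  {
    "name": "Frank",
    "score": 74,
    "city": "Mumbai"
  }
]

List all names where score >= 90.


Filtering records where score >= 90:
  Bea (score=68) -> no
  Uma (score=86) -> no
  Pete (score=70) -> no
  Diana (score=76) -> no
  Leo (score=54) -> no
  Xander (score=97) -> YES
  Frank (score=74) -> no


ANSWER: Xander


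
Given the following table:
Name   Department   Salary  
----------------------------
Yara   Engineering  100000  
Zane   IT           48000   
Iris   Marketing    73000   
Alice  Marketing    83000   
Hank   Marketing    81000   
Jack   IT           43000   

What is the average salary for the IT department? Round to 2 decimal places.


IT department members:
  Zane: 48000
  Jack: 43000
Sum = 91000
Count = 2
Average = 91000 / 2 = 45500.00

ANSWER: 45500.00


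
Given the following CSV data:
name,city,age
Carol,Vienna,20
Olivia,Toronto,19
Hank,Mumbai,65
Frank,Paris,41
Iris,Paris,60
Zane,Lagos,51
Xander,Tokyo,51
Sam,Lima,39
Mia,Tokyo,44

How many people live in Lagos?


Scanning city column for 'Lagos':
  Row 6: Zane -> MATCH
Total matches: 1

ANSWER: 1


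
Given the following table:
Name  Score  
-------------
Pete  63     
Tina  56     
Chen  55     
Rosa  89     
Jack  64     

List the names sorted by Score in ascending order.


Sorting by Score (ascending):
  Chen: 55
  Tina: 56
  Pete: 63
  Jack: 64
  Rosa: 89


ANSWER: Chen, Tina, Pete, Jack, Rosa


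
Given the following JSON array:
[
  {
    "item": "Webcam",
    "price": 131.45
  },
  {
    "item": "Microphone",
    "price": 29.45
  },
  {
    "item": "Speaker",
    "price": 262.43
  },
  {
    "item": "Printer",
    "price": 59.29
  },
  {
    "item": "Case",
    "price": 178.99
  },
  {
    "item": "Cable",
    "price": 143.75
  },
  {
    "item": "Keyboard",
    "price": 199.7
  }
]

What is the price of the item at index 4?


Array index 4 -> Case
price = 178.99

ANSWER: 178.99


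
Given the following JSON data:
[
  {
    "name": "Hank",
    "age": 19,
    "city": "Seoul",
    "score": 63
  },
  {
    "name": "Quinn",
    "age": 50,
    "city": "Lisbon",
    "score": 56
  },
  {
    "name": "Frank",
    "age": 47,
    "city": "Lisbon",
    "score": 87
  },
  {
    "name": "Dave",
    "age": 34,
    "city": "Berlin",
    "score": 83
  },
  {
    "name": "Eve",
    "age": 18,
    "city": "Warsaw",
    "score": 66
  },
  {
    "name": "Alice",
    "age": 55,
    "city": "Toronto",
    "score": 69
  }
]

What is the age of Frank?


Looking up record where name = Frank
Record index: 2
Field 'age' = 47

ANSWER: 47


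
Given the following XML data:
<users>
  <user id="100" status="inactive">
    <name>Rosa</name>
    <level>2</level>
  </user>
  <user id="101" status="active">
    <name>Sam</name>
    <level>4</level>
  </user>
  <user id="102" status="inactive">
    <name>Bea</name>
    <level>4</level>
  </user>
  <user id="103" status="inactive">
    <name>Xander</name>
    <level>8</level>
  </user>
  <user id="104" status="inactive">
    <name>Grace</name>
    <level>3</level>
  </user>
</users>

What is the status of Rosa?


Finding user with name = Rosa
user id="100" status="inactive"

ANSWER: inactive


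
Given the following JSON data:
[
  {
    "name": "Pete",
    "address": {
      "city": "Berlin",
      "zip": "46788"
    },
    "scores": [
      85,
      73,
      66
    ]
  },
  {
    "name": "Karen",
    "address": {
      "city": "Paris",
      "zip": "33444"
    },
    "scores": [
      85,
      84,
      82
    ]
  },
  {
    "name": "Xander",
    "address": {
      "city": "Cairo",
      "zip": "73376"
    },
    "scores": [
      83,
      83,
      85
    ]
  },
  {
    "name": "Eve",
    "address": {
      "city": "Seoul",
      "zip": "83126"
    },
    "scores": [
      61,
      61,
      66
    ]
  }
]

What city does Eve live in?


Path: records[3].address.city
Value: Seoul

ANSWER: Seoul


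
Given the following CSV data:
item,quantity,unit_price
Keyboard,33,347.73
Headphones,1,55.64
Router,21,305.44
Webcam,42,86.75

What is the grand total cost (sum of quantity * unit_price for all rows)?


Computing row totals:
  Keyboard: 33 * 347.73 = 11475.09
  Headphones: 1 * 55.64 = 55.64
  Router: 21 * 305.44 = 6414.24
  Webcam: 42 * 86.75 = 3643.5
Grand total = 11475.09 + 55.64 + 6414.24 + 3643.5 = 21588.47

ANSWER: 21588.47


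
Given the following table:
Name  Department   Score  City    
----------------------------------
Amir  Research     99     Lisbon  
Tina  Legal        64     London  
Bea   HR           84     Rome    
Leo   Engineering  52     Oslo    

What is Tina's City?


Row 2: Tina
City = London

ANSWER: London


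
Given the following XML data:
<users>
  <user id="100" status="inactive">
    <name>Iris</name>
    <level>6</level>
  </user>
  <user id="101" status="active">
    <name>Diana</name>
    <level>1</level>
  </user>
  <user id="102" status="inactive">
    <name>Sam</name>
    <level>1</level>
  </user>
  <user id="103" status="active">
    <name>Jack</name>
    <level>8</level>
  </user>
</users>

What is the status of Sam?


Finding user with name = Sam
user id="102" status="inactive"

ANSWER: inactive


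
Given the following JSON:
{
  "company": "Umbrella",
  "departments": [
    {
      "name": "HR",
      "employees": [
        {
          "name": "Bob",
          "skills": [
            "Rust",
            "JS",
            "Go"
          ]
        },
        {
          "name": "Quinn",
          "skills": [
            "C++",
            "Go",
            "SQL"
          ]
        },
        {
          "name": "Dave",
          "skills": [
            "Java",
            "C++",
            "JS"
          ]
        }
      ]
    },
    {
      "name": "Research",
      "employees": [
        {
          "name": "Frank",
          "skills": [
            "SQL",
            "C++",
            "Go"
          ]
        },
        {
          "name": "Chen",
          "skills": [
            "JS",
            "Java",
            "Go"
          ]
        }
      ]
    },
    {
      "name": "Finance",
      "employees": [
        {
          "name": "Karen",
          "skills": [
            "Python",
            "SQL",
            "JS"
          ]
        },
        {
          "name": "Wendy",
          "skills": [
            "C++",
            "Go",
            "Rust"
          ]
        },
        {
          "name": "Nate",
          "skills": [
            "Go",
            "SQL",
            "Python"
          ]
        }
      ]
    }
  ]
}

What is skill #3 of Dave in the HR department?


Path: departments[0].employees[2].skills[2]
Value: JS

ANSWER: JS
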